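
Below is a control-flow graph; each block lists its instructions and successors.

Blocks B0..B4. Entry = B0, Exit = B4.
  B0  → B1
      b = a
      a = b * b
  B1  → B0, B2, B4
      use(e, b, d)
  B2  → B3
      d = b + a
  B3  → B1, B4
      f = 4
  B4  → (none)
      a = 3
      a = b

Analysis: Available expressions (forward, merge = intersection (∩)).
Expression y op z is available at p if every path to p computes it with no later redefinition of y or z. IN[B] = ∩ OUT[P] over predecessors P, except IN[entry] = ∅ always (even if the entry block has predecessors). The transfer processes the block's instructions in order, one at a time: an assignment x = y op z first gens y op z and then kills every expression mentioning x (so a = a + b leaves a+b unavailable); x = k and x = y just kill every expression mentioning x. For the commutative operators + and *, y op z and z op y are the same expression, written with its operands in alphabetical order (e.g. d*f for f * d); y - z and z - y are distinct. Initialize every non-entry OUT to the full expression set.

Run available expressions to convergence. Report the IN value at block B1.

Answer: {b*b}

Trace:
Fixpoint table:
  B0:   IN={}   OUT={b*b}
  B1:   IN={b*b}   OUT={b*b}
  B2:   IN={b*b}   OUT={a+b, b*b}
  B3:   IN={a+b, b*b}   OUT={a+b, b*b}
  B4:   IN={b*b}   OUT={b*b}

Merge at B1: IN[B1] = OUT[B0] ∩ OUT[B3] = {b*b}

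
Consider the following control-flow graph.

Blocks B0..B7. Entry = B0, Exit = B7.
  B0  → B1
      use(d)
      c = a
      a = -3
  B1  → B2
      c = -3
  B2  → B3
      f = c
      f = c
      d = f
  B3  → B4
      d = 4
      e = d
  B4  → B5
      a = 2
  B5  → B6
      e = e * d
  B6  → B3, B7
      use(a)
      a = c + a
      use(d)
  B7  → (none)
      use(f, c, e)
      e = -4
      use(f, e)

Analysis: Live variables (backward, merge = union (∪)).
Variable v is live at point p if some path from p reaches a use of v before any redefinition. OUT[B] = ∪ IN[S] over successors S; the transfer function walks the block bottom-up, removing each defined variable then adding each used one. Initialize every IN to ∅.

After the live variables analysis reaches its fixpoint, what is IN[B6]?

Fixpoint table:
  B0:  IN={a, d}  OUT={}
  B1:  IN={}  OUT={c}
  B2:  IN={c}  OUT={c, f}
  B3:  IN={c, f}  OUT={c, d, e, f}
  B4:  IN={c, d, e, f}  OUT={a, c, d, e, f}
  B5:  IN={a, c, d, e, f}  OUT={a, c, d, e, f}
  B6:  IN={a, c, d, e, f}  OUT={c, e, f}
  B7:  IN={c, e, f}  OUT={}

Merge at B6: OUT[B6] = IN[B3] ⊔ IN[B7] = {c, e, f}
Applying B6's transfer function to that OUT value gives IN[B6] (row B6 above).

Answer: {a, c, d, e, f}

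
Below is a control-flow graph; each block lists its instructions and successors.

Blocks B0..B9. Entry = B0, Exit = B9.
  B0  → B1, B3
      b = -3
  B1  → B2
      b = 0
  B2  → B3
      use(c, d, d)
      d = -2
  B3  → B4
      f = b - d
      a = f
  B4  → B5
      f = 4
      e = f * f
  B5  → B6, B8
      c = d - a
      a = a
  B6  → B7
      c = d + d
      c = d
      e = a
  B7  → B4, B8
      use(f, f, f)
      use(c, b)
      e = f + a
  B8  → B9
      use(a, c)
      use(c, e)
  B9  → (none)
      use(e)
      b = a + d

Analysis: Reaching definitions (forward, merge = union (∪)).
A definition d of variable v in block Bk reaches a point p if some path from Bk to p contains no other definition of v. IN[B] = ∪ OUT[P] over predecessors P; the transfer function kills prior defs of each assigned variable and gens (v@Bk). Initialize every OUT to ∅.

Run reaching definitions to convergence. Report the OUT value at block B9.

Converged values:
  B0:   IN={}   OUT={b@B0}
  B1:   IN={b@B0}   OUT={b@B1}
  B2:   IN={b@B1}   OUT={b@B1, d@B2}
  B3:   IN={b@B0, b@B1, d@B2}   OUT={a@B3, b@B0, b@B1, d@B2, f@B3}
  B4:   IN={a@B3, a@B5, b@B0, b@B1, c@B6, d@B2, e@B7, f@B3, f@B4}   OUT={a@B3, a@B5, b@B0, b@B1, c@B6, d@B2, e@B4, f@B4}
  B5:   IN={a@B3, a@B5, b@B0, b@B1, c@B6, d@B2, e@B4, f@B4}   OUT={a@B5, b@B0, b@B1, c@B5, d@B2, e@B4, f@B4}
  B6:   IN={a@B5, b@B0, b@B1, c@B5, d@B2, e@B4, f@B4}   OUT={a@B5, b@B0, b@B1, c@B6, d@B2, e@B6, f@B4}
  B7:   IN={a@B5, b@B0, b@B1, c@B6, d@B2, e@B6, f@B4}   OUT={a@B5, b@B0, b@B1, c@B6, d@B2, e@B7, f@B4}
  B8:   IN={a@B5, b@B0, b@B1, c@B5, c@B6, d@B2, e@B4, e@B7, f@B4}   OUT={a@B5, b@B0, b@B1, c@B5, c@B6, d@B2, e@B4, e@B7, f@B4}
  B9:   IN={a@B5, b@B0, b@B1, c@B5, c@B6, d@B2, e@B4, e@B7, f@B4}   OUT={a@B5, b@B9, c@B5, c@B6, d@B2, e@B4, e@B7, f@B4}

Merge at B9: IN[B9] = OUT[B8] = {a@B5, b@B0, b@B1, c@B5, c@B6, d@B2, e@B4, e@B7, f@B4}
Applying B9's transfer function to that IN value gives OUT[B9] (row B9 above).

Answer: {a@B5, b@B9, c@B5, c@B6, d@B2, e@B4, e@B7, f@B4}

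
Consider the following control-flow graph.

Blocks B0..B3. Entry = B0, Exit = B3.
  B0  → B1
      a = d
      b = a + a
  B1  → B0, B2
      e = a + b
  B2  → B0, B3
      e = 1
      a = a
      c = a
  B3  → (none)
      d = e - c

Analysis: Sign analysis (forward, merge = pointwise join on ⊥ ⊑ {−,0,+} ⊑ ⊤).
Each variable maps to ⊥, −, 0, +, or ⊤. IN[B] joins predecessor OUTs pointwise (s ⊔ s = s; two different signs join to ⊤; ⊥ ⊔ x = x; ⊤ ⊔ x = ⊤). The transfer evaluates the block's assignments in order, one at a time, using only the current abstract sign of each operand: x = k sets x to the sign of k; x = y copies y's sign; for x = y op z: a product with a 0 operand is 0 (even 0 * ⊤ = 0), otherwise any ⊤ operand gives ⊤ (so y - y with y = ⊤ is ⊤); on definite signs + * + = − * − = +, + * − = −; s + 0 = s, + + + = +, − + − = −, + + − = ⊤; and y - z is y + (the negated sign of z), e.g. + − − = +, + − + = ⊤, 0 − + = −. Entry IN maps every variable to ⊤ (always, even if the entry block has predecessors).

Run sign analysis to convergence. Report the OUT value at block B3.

Fixpoint table:
  B0:   IN=(all ⊤)   OUT=(all ⊤)
  B1:   IN=(all ⊤)   OUT=(all ⊤)
  B2:   IN=(all ⊤)   OUT={e:+; rest ⊤}
  B3:   IN={e:+; rest ⊤}   OUT={e:+; rest ⊤}

Merge at B3: IN[B3] = OUT[B2] = {a: ⊤, b: ⊤, c: ⊤, d: ⊤, e: +, f: ⊤}
Applying B3's transfer function to that IN value gives OUT[B3] (row B3 above).

Answer: {a: ⊤, b: ⊤, c: ⊤, d: ⊤, e: +, f: ⊤}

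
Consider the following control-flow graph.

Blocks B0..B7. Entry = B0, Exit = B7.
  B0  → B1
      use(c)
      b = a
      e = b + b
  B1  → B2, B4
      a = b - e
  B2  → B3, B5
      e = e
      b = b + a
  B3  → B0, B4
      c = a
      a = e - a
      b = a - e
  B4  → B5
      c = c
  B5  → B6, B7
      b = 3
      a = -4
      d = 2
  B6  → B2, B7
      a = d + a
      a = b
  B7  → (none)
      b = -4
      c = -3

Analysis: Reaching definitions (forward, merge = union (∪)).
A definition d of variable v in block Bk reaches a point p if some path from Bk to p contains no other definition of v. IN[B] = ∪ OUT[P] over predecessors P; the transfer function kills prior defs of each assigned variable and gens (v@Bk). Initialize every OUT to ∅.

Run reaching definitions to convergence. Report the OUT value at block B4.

Answer: {a@B1, a@B3, b@B0, b@B3, c@B4, d@B5, e@B0, e@B2}

Derivation:
Per-block solution:
  B0:   IN={a@B3, b@B3, c@B3, d@B5, e@B2}   OUT={a@B3, b@B0, c@B3, d@B5, e@B0}
  B1:   IN={a@B3, b@B0, c@B3, d@B5, e@B0}   OUT={a@B1, b@B0, c@B3, d@B5, e@B0}
  B2:   IN={a@B1, a@B6, b@B0, b@B5, c@B3, c@B4, d@B5, e@B0, e@B2}   OUT={a@B1, a@B6, b@B2, c@B3, c@B4, d@B5, e@B2}
  B3:   IN={a@B1, a@B6, b@B2, c@B3, c@B4, d@B5, e@B2}   OUT={a@B3, b@B3, c@B3, d@B5, e@B2}
  B4:   IN={a@B1, a@B3, b@B0, b@B3, c@B3, d@B5, e@B0, e@B2}   OUT={a@B1, a@B3, b@B0, b@B3, c@B4, d@B5, e@B0, e@B2}
  B5:   IN={a@B1, a@B3, a@B6, b@B0, b@B2, b@B3, c@B3, c@B4, d@B5, e@B0, e@B2}   OUT={a@B5, b@B5, c@B3, c@B4, d@B5, e@B0, e@B2}
  B6:   IN={a@B5, b@B5, c@B3, c@B4, d@B5, e@B0, e@B2}   OUT={a@B6, b@B5, c@B3, c@B4, d@B5, e@B0, e@B2}
  B7:   IN={a@B5, a@B6, b@B5, c@B3, c@B4, d@B5, e@B0, e@B2}   OUT={a@B5, a@B6, b@B7, c@B7, d@B5, e@B0, e@B2}

Merge at B4: IN[B4] = OUT[B1] ⊔ OUT[B3] = {a@B1, a@B3, b@B0, b@B3, c@B3, d@B5, e@B0, e@B2}
Applying B4's transfer function to that IN value gives OUT[B4] (row B4 above).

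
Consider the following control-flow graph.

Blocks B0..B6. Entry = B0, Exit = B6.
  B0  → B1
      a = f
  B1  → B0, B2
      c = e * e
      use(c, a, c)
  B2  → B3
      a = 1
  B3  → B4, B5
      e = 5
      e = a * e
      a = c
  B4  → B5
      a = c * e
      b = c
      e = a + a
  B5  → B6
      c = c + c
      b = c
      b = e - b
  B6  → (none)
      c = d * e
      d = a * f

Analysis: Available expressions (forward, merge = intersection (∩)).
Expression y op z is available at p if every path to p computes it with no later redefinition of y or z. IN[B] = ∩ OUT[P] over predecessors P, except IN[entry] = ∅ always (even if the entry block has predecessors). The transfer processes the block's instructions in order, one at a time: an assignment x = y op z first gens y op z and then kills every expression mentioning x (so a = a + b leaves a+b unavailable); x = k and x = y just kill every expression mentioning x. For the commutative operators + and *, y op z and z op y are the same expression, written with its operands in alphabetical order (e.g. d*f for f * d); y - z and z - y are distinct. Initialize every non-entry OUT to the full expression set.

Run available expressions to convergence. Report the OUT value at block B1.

Per-block solution:
  B0:  IN={}  OUT={}
  B1:  IN={}  OUT={e*e}
  B2:  IN={e*e}  OUT={e*e}
  B3:  IN={e*e}  OUT={}
  B4:  IN={}  OUT={a+a}
  B5:  IN={}  OUT={}
  B6:  IN={}  OUT={a*f}

Merge at B1: IN[B1] = OUT[B0] = {}
Applying B1's transfer function to that IN value gives OUT[B1] (row B1 above).

Answer: {e*e}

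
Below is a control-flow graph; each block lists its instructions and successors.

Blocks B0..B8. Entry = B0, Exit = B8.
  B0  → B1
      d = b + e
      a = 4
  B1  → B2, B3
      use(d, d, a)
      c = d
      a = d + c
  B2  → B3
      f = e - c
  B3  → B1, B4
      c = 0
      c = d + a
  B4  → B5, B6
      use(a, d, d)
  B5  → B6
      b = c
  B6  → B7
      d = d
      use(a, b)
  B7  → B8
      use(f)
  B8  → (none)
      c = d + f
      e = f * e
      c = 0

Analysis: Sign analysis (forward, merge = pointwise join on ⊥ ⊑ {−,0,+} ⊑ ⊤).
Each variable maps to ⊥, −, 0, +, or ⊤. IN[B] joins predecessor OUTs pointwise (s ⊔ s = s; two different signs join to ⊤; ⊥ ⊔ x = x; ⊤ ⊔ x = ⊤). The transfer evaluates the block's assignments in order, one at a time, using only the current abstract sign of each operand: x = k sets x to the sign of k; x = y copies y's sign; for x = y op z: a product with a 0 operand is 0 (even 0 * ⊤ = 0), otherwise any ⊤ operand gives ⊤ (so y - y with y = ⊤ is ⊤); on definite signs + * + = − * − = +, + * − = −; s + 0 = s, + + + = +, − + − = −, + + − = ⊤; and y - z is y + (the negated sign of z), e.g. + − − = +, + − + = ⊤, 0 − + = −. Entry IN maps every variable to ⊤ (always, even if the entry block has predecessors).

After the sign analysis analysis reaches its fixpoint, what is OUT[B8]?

Converged values:
  B0:  IN=(all ⊤)  OUT={a:+; rest ⊤}
  B1:  IN=(all ⊤)  OUT=(all ⊤)
  B2:  IN=(all ⊤)  OUT=(all ⊤)
  B3:  IN=(all ⊤)  OUT=(all ⊤)
  B4:  IN=(all ⊤)  OUT=(all ⊤)
  B5:  IN=(all ⊤)  OUT=(all ⊤)
  B6:  IN=(all ⊤)  OUT=(all ⊤)
  B7:  IN=(all ⊤)  OUT=(all ⊤)
  B8:  IN=(all ⊤)  OUT={c:0; rest ⊤}

Merge at B8: IN[B8] = OUT[B7] = {a: ⊤, b: ⊤, c: ⊤, d: ⊤, e: ⊤, f: ⊤}
Applying B8's transfer function to that IN value gives OUT[B8] (row B8 above).

Answer: {a: ⊤, b: ⊤, c: 0, d: ⊤, e: ⊤, f: ⊤}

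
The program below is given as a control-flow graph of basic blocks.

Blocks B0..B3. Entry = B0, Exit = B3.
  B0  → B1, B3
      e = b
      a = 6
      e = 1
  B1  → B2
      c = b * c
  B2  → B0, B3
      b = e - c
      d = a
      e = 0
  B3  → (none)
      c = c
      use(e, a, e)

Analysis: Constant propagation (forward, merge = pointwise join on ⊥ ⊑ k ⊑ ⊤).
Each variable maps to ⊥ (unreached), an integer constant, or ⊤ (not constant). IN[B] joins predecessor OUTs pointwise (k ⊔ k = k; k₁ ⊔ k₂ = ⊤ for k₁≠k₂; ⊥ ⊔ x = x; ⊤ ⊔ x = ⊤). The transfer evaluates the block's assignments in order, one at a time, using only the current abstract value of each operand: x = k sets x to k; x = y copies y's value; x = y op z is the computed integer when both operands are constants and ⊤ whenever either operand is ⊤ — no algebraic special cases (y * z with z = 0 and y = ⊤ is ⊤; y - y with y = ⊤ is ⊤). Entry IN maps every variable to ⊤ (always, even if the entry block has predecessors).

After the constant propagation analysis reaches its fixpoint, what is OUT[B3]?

Answer: {a: 6, b: ⊤, c: ⊤, d: ⊤, e: ⊤, f: ⊤}

Working:
Fixpoint table:
  B0:  IN=(all ⊤)  OUT={a:6, e:1; rest ⊤}
  B1:  IN={a:6, e:1; rest ⊤}  OUT={a:6, e:1; rest ⊤}
  B2:  IN={a:6, e:1; rest ⊤}  OUT={a:6, d:6, e:0; rest ⊤}
  B3:  IN={a:6; rest ⊤}  OUT={a:6; rest ⊤}

Merge at B3: IN[B3] = OUT[B0] ⊔ OUT[B2] = {a: 6, b: ⊤, c: ⊤, d: ⊤, e: ⊤, f: ⊤}
Applying B3's transfer function to that IN value gives OUT[B3] (row B3 above).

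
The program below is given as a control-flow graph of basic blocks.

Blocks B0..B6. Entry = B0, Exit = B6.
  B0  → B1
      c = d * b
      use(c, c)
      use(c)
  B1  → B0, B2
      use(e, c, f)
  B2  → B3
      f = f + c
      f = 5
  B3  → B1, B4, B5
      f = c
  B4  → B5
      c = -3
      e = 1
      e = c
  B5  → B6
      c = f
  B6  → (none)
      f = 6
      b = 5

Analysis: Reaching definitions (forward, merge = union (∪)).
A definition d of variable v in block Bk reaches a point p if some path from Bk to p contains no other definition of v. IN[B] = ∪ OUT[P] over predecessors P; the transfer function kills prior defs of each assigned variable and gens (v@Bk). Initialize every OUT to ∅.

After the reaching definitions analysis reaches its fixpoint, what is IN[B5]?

Answer: {c@B0, c@B4, e@B4, f@B3}

Derivation:
Converged values:
  B0:   IN={c@B0, f@B3}   OUT={c@B0, f@B3}
  B1:   IN={c@B0, f@B3}   OUT={c@B0, f@B3}
  B2:   IN={c@B0, f@B3}   OUT={c@B0, f@B2}
  B3:   IN={c@B0, f@B2}   OUT={c@B0, f@B3}
  B4:   IN={c@B0, f@B3}   OUT={c@B4, e@B4, f@B3}
  B5:   IN={c@B0, c@B4, e@B4, f@B3}   OUT={c@B5, e@B4, f@B3}
  B6:   IN={c@B5, e@B4, f@B3}   OUT={b@B6, c@B5, e@B4, f@B6}

Merge at B5: IN[B5] = OUT[B3] ⊔ OUT[B4] = {c@B0, c@B4, e@B4, f@B3}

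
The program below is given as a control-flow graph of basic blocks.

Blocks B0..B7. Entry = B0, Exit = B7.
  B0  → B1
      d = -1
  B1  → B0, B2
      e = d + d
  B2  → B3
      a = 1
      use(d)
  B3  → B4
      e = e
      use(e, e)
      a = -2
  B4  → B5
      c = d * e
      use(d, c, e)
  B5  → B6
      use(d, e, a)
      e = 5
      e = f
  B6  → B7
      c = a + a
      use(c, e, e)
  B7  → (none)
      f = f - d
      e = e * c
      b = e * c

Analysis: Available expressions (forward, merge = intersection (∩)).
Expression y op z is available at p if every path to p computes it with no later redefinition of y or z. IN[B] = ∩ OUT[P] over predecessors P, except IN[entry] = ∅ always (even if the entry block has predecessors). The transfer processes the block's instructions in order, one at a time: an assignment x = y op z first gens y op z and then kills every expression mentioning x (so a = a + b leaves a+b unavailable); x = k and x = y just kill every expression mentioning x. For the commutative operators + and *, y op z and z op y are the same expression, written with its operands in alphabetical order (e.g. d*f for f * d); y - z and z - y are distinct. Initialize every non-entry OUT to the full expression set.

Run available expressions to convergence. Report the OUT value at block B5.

Answer: {d+d}

Trace:
Fixpoint table:
  B0:  IN={}  OUT={}
  B1:  IN={}  OUT={d+d}
  B2:  IN={d+d}  OUT={d+d}
  B3:  IN={d+d}  OUT={d+d}
  B4:  IN={d+d}  OUT={d*e, d+d}
  B5:  IN={d*e, d+d}  OUT={d+d}
  B6:  IN={d+d}  OUT={a+a, d+d}
  B7:  IN={a+a, d+d}  OUT={a+a, c*e, d+d}

Merge at B5: IN[B5] = OUT[B4] = {d*e, d+d}
Applying B5's transfer function to that IN value gives OUT[B5] (row B5 above).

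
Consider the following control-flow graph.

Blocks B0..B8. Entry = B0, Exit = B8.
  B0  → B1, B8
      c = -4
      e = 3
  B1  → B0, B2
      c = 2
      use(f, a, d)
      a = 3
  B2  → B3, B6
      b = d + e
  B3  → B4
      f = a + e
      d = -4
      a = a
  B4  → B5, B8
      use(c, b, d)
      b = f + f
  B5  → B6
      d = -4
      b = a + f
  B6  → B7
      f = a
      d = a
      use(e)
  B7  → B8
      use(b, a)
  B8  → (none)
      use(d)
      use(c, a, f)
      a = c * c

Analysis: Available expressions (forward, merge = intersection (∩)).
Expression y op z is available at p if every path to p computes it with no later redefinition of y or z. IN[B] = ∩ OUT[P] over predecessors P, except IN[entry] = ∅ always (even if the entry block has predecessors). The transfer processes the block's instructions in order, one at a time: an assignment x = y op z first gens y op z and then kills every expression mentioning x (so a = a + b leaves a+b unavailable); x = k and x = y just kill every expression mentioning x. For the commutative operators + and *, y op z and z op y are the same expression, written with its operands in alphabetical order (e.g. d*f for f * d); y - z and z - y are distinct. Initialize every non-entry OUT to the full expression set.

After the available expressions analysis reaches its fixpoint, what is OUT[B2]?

Answer: {d+e}

Derivation:
Converged values:
  B0: | IN={} | OUT={}
  B1: | IN={} | OUT={}
  B2: | IN={} | OUT={d+e}
  B3: | IN={d+e} | OUT={}
  B4: | IN={} | OUT={f+f}
  B5: | IN={f+f} | OUT={a+f, f+f}
  B6: | IN={} | OUT={}
  B7: | IN={} | OUT={}
  B8: | IN={} | OUT={c*c}

Merge at B2: IN[B2] = OUT[B1] = {}
Applying B2's transfer function to that IN value gives OUT[B2] (row B2 above).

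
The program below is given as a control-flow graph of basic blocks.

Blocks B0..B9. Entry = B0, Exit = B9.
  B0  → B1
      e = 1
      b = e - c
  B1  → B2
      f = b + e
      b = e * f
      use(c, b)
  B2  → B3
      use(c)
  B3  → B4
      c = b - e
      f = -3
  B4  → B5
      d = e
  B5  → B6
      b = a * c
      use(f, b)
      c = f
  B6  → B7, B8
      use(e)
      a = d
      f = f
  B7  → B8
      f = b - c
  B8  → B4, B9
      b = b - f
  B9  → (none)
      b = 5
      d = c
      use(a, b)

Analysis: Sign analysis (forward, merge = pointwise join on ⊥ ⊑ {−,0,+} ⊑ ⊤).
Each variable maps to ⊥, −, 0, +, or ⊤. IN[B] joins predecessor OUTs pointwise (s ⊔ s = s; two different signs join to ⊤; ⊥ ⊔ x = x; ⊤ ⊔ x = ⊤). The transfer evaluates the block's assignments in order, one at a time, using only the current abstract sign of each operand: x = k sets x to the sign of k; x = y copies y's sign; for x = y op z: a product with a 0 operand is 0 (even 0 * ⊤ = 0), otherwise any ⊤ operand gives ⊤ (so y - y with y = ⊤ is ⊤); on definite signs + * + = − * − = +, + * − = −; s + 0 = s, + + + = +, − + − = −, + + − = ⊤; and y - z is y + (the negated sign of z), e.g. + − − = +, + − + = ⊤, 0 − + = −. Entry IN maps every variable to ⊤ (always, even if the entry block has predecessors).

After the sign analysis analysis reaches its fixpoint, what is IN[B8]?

Per-block solution:
  B0: | IN=(all ⊤) | OUT={e:+; rest ⊤}
  B1: | IN={e:+; rest ⊤} | OUT={e:+; rest ⊤}
  B2: | IN={e:+; rest ⊤} | OUT={e:+; rest ⊤}
  B3: | IN={e:+; rest ⊤} | OUT={e:+, f:-; rest ⊤}
  B4: | IN={e:+; rest ⊤} | OUT={d:+, e:+; rest ⊤}
  B5: | IN={d:+, e:+; rest ⊤} | OUT={d:+, e:+; rest ⊤}
  B6: | IN={d:+, e:+; rest ⊤} | OUT={a:+, d:+, e:+; rest ⊤}
  B7: | IN={a:+, d:+, e:+; rest ⊤} | OUT={a:+, d:+, e:+; rest ⊤}
  B8: | IN={a:+, d:+, e:+; rest ⊤} | OUT={a:+, d:+, e:+; rest ⊤}
  B9: | IN={a:+, d:+, e:+; rest ⊤} | OUT={a:+, b:+, e:+; rest ⊤}

Merge at B8: IN[B8] = OUT[B6] ⊔ OUT[B7] = {a: +, b: ⊤, c: ⊤, d: +, e: +, f: ⊤}

Answer: {a: +, b: ⊤, c: ⊤, d: +, e: +, f: ⊤}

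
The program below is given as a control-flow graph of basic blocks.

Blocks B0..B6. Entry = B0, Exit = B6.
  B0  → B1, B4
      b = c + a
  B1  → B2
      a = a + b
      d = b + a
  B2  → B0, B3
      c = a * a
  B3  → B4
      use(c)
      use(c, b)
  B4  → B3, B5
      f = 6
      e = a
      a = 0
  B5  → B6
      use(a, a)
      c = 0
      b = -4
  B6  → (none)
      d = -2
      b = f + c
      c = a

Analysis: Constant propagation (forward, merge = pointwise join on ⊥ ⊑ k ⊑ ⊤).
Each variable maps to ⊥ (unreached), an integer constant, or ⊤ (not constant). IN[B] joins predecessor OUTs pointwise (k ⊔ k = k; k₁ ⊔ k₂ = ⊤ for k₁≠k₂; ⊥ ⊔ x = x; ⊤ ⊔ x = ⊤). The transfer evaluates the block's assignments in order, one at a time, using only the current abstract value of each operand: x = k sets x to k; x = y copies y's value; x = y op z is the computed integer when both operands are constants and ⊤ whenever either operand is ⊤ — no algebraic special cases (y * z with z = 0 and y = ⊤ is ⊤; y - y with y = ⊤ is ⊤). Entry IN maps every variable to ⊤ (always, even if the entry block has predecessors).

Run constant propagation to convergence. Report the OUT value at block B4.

Per-block solution:
  B0: | IN=(all ⊤) | OUT=(all ⊤)
  B1: | IN=(all ⊤) | OUT=(all ⊤)
  B2: | IN=(all ⊤) | OUT=(all ⊤)
  B3: | IN=(all ⊤) | OUT=(all ⊤)
  B4: | IN=(all ⊤) | OUT={a:0, f:6; rest ⊤}
  B5: | IN={a:0, f:6; rest ⊤} | OUT={a:0, b:-4, c:0, f:6; rest ⊤}
  B6: | IN={a:0, b:-4, c:0, f:6; rest ⊤} | OUT={a:0, b:6, c:0, d:-2, f:6; rest ⊤}

Merge at B4: IN[B4] = OUT[B0] ⊔ OUT[B3] = {a: ⊤, b: ⊤, c: ⊤, d: ⊤, e: ⊤, f: ⊤}
Applying B4's transfer function to that IN value gives OUT[B4] (row B4 above).

Answer: {a: 0, b: ⊤, c: ⊤, d: ⊤, e: ⊤, f: 6}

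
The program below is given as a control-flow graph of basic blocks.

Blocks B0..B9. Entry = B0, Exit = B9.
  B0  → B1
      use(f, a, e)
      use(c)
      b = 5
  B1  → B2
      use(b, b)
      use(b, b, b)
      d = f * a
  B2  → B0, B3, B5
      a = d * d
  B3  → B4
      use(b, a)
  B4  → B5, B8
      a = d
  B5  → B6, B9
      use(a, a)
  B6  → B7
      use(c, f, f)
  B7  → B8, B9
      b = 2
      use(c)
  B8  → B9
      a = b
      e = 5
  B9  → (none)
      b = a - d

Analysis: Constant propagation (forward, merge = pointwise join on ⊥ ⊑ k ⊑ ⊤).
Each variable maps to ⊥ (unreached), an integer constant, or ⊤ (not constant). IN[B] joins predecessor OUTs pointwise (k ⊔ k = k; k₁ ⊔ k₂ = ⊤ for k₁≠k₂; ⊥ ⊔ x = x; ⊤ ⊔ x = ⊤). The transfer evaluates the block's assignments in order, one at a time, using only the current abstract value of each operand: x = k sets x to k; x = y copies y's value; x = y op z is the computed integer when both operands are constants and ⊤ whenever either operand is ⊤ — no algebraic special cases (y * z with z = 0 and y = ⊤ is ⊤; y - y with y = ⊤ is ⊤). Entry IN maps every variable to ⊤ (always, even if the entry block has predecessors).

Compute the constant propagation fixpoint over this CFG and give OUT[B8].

Answer: {a: ⊤, b: ⊤, c: ⊤, d: ⊤, e: 5, f: ⊤}

Trace:
Converged values:
  B0:   IN=(all ⊤)   OUT={b:5; rest ⊤}
  B1:   IN={b:5; rest ⊤}   OUT={b:5; rest ⊤}
  B2:   IN={b:5; rest ⊤}   OUT={b:5; rest ⊤}
  B3:   IN={b:5; rest ⊤}   OUT={b:5; rest ⊤}
  B4:   IN={b:5; rest ⊤}   OUT={b:5; rest ⊤}
  B5:   IN={b:5; rest ⊤}   OUT={b:5; rest ⊤}
  B6:   IN={b:5; rest ⊤}   OUT={b:5; rest ⊤}
  B7:   IN={b:5; rest ⊤}   OUT={b:2; rest ⊤}
  B8:   IN=(all ⊤)   OUT={e:5; rest ⊤}
  B9:   IN=(all ⊤)   OUT=(all ⊤)

Merge at B8: IN[B8] = OUT[B4] ⊔ OUT[B7] = {a: ⊤, b: ⊤, c: ⊤, d: ⊤, e: ⊤, f: ⊤}
Applying B8's transfer function to that IN value gives OUT[B8] (row B8 above).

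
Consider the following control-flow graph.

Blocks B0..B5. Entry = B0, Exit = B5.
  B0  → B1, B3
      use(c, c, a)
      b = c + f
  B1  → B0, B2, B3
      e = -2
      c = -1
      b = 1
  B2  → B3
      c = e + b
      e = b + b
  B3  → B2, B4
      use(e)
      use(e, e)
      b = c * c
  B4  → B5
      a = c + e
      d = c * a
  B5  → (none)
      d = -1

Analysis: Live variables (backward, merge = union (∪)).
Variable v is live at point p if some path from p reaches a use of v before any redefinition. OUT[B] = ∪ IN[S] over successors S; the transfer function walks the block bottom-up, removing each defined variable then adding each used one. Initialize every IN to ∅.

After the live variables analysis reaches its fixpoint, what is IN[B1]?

Converged values:
  B0:  IN={a, c, e, f}  OUT={a, c, e, f}
  B1:  IN={a, f}  OUT={a, b, c, e, f}
  B2:  IN={b, e}  OUT={c, e}
  B3:  IN={c, e}  OUT={b, c, e}
  B4:  IN={c, e}  OUT={}
  B5:  IN={}  OUT={}

Merge at B1: OUT[B1] = IN[B0] ⊔ IN[B2] ⊔ IN[B3] = {a, b, c, e, f}
Applying B1's transfer function to that OUT value gives IN[B1] (row B1 above).

Answer: {a, f}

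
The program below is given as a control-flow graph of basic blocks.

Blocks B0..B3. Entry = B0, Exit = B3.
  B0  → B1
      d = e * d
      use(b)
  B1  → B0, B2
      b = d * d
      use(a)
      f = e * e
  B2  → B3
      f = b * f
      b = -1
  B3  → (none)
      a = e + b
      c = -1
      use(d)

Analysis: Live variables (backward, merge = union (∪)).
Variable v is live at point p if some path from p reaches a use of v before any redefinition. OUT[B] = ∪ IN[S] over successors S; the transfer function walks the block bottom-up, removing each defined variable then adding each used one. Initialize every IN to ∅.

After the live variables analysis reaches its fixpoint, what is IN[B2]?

Fixpoint table:
  B0: | IN={a, b, d, e} | OUT={a, d, e}
  B1: | IN={a, d, e} | OUT={a, b, d, e, f}
  B2: | IN={b, d, e, f} | OUT={b, d, e}
  B3: | IN={b, d, e} | OUT={}

Merge at B2: OUT[B2] = IN[B3] = {b, d, e}
Applying B2's transfer function to that OUT value gives IN[B2] (row B2 above).

Answer: {b, d, e, f}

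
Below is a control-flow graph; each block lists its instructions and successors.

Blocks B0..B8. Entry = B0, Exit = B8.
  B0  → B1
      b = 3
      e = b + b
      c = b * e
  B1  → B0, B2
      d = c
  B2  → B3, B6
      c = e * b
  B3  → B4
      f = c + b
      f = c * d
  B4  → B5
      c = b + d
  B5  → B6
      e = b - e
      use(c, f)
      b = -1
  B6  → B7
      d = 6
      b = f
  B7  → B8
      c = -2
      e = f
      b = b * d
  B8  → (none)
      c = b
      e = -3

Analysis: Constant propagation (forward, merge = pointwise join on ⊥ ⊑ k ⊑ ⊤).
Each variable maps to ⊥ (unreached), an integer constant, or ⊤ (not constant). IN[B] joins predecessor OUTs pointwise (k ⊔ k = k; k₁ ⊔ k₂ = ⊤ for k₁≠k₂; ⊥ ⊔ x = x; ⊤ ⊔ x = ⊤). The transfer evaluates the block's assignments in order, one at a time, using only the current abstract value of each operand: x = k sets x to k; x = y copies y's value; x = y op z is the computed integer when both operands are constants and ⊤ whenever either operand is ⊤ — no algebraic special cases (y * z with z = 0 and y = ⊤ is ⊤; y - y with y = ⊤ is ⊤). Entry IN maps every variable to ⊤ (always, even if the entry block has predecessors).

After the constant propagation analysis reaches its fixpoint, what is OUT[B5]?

Answer: {a: ⊤, b: -1, c: 21, d: 18, e: -3, f: 324}

Working:
Converged values:
  B0:  IN=(all ⊤)  OUT={b:3, c:18, e:6; rest ⊤}
  B1:  IN={b:3, c:18, e:6; rest ⊤}  OUT={b:3, c:18, d:18, e:6; rest ⊤}
  B2:  IN={b:3, c:18, d:18, e:6; rest ⊤}  OUT={b:3, c:18, d:18, e:6; rest ⊤}
  B3:  IN={b:3, c:18, d:18, e:6; rest ⊤}  OUT={b:3, c:18, d:18, e:6, f:324; rest ⊤}
  B4:  IN={b:3, c:18, d:18, e:6, f:324; rest ⊤}  OUT={b:3, c:21, d:18, e:6, f:324; rest ⊤}
  B5:  IN={b:3, c:21, d:18, e:6, f:324; rest ⊤}  OUT={b:-1, c:21, d:18, e:-3, f:324; rest ⊤}
  B6:  IN={d:18; rest ⊤}  OUT={d:6; rest ⊤}
  B7:  IN={d:6; rest ⊤}  OUT={c:-2, d:6; rest ⊤}
  B8:  IN={c:-2, d:6; rest ⊤}  OUT={d:6, e:-3; rest ⊤}

Merge at B5: IN[B5] = OUT[B4] = {a: ⊤, b: 3, c: 21, d: 18, e: 6, f: 324}
Applying B5's transfer function to that IN value gives OUT[B5] (row B5 above).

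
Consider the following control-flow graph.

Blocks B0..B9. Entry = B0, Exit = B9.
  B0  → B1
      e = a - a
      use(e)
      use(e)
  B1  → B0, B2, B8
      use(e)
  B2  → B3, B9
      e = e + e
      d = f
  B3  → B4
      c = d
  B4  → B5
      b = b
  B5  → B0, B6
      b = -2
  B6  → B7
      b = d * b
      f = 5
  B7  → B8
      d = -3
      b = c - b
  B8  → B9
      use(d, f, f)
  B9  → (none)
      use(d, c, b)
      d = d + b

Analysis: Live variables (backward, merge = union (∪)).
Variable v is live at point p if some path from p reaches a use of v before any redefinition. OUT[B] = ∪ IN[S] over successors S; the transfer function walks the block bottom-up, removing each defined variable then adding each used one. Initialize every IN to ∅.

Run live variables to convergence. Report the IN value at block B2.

Converged values:
  B0:  IN={a, b, c, d, f}  OUT={a, b, c, d, e, f}
  B1:  IN={a, b, c, d, e, f}  OUT={a, b, c, d, e, f}
  B2:  IN={a, b, c, e, f}  OUT={a, b, c, d, f}
  B3:  IN={a, b, d, f}  OUT={a, b, c, d, f}
  B4:  IN={a, b, c, d, f}  OUT={a, c, d, f}
  B5:  IN={a, c, d, f}  OUT={a, b, c, d, f}
  B6:  IN={b, c, d}  OUT={b, c, f}
  B7:  IN={b, c, f}  OUT={b, c, d, f}
  B8:  IN={b, c, d, f}  OUT={b, c, d}
  B9:  IN={b, c, d}  OUT={}

Merge at B2: OUT[B2] = IN[B3] ⊔ IN[B9] = {a, b, c, d, f}
Applying B2's transfer function to that OUT value gives IN[B2] (row B2 above).

Answer: {a, b, c, e, f}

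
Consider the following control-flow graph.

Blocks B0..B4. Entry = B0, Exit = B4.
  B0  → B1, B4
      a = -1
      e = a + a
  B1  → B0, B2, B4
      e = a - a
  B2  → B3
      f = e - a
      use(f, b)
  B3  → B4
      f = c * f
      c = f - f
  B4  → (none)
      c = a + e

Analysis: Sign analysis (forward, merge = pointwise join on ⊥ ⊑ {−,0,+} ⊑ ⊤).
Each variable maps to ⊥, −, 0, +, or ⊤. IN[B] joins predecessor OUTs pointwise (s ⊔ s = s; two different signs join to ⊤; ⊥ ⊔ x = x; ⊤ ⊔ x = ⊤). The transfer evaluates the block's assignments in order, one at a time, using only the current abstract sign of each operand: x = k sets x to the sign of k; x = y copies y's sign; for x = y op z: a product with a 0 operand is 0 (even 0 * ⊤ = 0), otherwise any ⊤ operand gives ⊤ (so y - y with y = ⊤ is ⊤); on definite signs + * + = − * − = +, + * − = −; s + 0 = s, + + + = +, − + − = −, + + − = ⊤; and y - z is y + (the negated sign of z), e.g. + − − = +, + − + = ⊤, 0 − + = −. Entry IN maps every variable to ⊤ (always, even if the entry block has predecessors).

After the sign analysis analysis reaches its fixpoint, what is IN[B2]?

Answer: {a: -, b: ⊤, c: ⊤, d: ⊤, e: ⊤, f: ⊤}

Trace:
Fixpoint table:
  B0: | IN=(all ⊤) | OUT={a:-, e:-; rest ⊤}
  B1: | IN={a:-, e:-; rest ⊤} | OUT={a:-; rest ⊤}
  B2: | IN={a:-; rest ⊤} | OUT={a:-; rest ⊤}
  B3: | IN={a:-; rest ⊤} | OUT={a:-; rest ⊤}
  B4: | IN={a:-; rest ⊤} | OUT={a:-; rest ⊤}

Merge at B2: IN[B2] = OUT[B1] = {a: -, b: ⊤, c: ⊤, d: ⊤, e: ⊤, f: ⊤}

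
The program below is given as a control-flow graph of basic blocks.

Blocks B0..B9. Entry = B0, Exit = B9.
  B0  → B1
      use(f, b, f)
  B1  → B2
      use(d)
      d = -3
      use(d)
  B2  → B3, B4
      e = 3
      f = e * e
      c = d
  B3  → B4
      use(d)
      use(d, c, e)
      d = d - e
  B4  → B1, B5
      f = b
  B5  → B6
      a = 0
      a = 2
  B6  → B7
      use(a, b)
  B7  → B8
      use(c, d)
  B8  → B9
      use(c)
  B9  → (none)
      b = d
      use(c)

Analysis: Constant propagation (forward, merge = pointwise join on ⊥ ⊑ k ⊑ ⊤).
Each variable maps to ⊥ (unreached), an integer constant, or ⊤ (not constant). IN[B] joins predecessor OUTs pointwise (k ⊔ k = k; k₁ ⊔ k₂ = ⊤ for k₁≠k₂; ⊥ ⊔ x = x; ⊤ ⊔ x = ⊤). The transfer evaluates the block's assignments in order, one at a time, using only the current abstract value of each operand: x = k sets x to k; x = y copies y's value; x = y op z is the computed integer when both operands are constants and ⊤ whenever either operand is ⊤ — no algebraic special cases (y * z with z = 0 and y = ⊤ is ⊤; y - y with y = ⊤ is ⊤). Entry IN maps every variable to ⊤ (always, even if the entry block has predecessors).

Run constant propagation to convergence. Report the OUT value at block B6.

Answer: {a: 2, b: ⊤, c: -3, d: ⊤, e: 3, f: ⊤}

Derivation:
Fixpoint table:
  B0:   IN=(all ⊤)   OUT=(all ⊤)
  B1:   IN=(all ⊤)   OUT={d:-3; rest ⊤}
  B2:   IN={d:-3; rest ⊤}   OUT={c:-3, d:-3, e:3, f:9; rest ⊤}
  B3:   IN={c:-3, d:-3, e:3, f:9; rest ⊤}   OUT={c:-3, d:-6, e:3, f:9; rest ⊤}
  B4:   IN={c:-3, e:3, f:9; rest ⊤}   OUT={c:-3, e:3; rest ⊤}
  B5:   IN={c:-3, e:3; rest ⊤}   OUT={a:2, c:-3, e:3; rest ⊤}
  B6:   IN={a:2, c:-3, e:3; rest ⊤}   OUT={a:2, c:-3, e:3; rest ⊤}
  B7:   IN={a:2, c:-3, e:3; rest ⊤}   OUT={a:2, c:-3, e:3; rest ⊤}
  B8:   IN={a:2, c:-3, e:3; rest ⊤}   OUT={a:2, c:-3, e:3; rest ⊤}
  B9:   IN={a:2, c:-3, e:3; rest ⊤}   OUT={a:2, c:-3, e:3; rest ⊤}

Merge at B6: IN[B6] = OUT[B5] = {a: 2, b: ⊤, c: -3, d: ⊤, e: 3, f: ⊤}
Applying B6's transfer function to that IN value gives OUT[B6] (row B6 above).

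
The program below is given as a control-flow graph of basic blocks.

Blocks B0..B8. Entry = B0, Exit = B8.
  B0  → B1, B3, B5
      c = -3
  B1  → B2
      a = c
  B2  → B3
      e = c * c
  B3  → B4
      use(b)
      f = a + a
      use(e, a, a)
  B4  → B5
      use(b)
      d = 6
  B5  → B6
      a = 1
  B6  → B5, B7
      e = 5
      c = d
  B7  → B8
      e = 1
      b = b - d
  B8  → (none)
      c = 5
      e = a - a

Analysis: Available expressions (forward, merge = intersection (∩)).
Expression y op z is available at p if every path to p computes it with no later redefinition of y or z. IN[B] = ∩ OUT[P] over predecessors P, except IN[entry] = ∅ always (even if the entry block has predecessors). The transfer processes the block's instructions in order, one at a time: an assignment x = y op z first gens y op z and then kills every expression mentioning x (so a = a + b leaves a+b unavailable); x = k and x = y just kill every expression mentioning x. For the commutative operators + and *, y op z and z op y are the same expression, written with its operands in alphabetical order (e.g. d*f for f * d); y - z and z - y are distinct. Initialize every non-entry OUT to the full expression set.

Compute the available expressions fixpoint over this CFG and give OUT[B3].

Fixpoint table:
  B0:   IN={}   OUT={}
  B1:   IN={}   OUT={}
  B2:   IN={}   OUT={c*c}
  B3:   IN={}   OUT={a+a}
  B4:   IN={a+a}   OUT={a+a}
  B5:   IN={}   OUT={}
  B6:   IN={}   OUT={}
  B7:   IN={}   OUT={}
  B8:   IN={}   OUT={a-a}

Merge at B3: IN[B3] = OUT[B0] ∩ OUT[B2] = {}
Applying B3's transfer function to that IN value gives OUT[B3] (row B3 above).

Answer: {a+a}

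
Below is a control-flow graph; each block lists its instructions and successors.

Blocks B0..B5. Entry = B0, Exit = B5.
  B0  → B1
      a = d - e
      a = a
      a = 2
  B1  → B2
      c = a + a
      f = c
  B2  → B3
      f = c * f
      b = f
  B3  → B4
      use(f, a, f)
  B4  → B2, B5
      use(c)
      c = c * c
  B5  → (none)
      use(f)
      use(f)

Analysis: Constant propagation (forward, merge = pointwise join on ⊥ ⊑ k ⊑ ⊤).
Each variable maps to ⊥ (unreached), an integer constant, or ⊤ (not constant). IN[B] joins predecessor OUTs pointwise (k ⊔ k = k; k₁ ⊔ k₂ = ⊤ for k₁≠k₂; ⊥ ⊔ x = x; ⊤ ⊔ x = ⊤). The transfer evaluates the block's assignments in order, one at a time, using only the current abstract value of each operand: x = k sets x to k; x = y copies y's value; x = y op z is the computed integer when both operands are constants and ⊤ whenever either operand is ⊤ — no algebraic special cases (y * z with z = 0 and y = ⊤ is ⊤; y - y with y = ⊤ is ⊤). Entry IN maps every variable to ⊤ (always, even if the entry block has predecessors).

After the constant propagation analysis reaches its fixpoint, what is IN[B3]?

Answer: {a: 2, b: ⊤, c: ⊤, d: ⊤, e: ⊤, f: ⊤}

Working:
Converged values:
  B0:   IN=(all ⊤)   OUT={a:2; rest ⊤}
  B1:   IN={a:2; rest ⊤}   OUT={a:2, c:4, f:4; rest ⊤}
  B2:   IN={a:2; rest ⊤}   OUT={a:2; rest ⊤}
  B3:   IN={a:2; rest ⊤}   OUT={a:2; rest ⊤}
  B4:   IN={a:2; rest ⊤}   OUT={a:2; rest ⊤}
  B5:   IN={a:2; rest ⊤}   OUT={a:2; rest ⊤}

Merge at B3: IN[B3] = OUT[B2] = {a: 2, b: ⊤, c: ⊤, d: ⊤, e: ⊤, f: ⊤}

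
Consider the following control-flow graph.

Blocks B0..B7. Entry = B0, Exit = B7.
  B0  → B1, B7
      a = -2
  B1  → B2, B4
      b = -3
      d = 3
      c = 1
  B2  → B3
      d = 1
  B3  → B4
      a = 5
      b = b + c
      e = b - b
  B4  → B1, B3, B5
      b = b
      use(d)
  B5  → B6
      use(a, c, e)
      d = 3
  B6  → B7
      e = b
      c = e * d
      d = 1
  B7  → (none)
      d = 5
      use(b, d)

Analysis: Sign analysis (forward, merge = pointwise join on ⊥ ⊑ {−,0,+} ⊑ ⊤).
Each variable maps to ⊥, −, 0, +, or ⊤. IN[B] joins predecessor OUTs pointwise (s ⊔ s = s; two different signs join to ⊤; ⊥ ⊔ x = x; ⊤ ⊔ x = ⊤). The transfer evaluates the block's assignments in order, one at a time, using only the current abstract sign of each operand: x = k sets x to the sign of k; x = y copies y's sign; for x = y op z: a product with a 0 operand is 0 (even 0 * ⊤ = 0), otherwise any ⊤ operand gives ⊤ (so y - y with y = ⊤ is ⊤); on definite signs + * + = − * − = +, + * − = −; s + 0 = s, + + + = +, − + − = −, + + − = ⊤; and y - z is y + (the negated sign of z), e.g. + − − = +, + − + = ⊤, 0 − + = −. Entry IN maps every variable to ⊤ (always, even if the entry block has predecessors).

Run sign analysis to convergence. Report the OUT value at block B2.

Answer: {a: ⊤, b: -, c: +, d: +, e: ⊤, f: ⊤}

Derivation:
Converged values:
  B0:  IN=(all ⊤)  OUT={a:-; rest ⊤}
  B1:  IN=(all ⊤)  OUT={b:-, c:+, d:+; rest ⊤}
  B2:  IN={b:-, c:+, d:+; rest ⊤}  OUT={b:-, c:+, d:+; rest ⊤}
  B3:  IN={c:+, d:+; rest ⊤}  OUT={a:+, c:+, d:+; rest ⊤}
  B4:  IN={c:+, d:+; rest ⊤}  OUT={c:+, d:+; rest ⊤}
  B5:  IN={c:+, d:+; rest ⊤}  OUT={c:+, d:+; rest ⊤}
  B6:  IN={c:+, d:+; rest ⊤}  OUT={d:+; rest ⊤}
  B7:  IN=(all ⊤)  OUT={d:+; rest ⊤}

Merge at B2: IN[B2] = OUT[B1] = {a: ⊤, b: -, c: +, d: +, e: ⊤, f: ⊤}
Applying B2's transfer function to that IN value gives OUT[B2] (row B2 above).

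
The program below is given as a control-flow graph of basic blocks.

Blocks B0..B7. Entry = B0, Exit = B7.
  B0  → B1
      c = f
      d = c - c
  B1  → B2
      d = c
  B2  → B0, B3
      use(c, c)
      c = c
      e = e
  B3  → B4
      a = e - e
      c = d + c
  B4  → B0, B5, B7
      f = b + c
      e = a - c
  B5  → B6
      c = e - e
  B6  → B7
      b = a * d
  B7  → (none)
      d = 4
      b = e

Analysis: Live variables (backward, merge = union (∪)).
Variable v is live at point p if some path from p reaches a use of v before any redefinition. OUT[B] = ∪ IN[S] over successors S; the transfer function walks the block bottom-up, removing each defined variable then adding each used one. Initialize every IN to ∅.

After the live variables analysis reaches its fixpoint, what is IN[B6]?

Answer: {a, d, e}

Trace:
Fixpoint table:
  B0:  IN={b, e, f}  OUT={b, c, e, f}
  B1:  IN={b, c, e, f}  OUT={b, c, d, e, f}
  B2:  IN={b, c, d, e, f}  OUT={b, c, d, e, f}
  B3:  IN={b, c, d, e}  OUT={a, b, c, d}
  B4:  IN={a, b, c, d}  OUT={a, b, d, e, f}
  B5:  IN={a, d, e}  OUT={a, d, e}
  B6:  IN={a, d, e}  OUT={e}
  B7:  IN={e}  OUT={}

Merge at B6: OUT[B6] = IN[B7] = {e}
Applying B6's transfer function to that OUT value gives IN[B6] (row B6 above).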